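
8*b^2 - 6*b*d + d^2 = (-4*b + d)*(-2*b + d)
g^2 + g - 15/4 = (g - 3/2)*(g + 5/2)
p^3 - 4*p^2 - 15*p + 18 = (p - 6)*(p - 1)*(p + 3)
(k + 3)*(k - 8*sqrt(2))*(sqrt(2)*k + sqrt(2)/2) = sqrt(2)*k^3 - 16*k^2 + 7*sqrt(2)*k^2/2 - 56*k + 3*sqrt(2)*k/2 - 24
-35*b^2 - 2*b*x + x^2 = (-7*b + x)*(5*b + x)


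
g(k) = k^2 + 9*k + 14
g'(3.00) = 15.00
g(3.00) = 50.00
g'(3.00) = 15.00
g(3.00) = 50.00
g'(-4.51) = -0.02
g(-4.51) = -6.25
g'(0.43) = 9.86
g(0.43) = 18.05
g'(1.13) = 11.26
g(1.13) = 25.45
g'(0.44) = 9.88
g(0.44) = 18.15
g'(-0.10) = 8.80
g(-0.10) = 13.11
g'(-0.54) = 7.92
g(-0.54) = 9.43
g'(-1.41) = 6.18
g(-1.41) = 3.30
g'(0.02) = 9.04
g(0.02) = 14.18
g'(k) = 2*k + 9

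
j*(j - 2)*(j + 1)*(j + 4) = j^4 + 3*j^3 - 6*j^2 - 8*j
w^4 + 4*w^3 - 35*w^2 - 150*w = w*(w - 6)*(w + 5)^2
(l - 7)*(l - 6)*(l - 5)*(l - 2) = l^4 - 20*l^3 + 143*l^2 - 424*l + 420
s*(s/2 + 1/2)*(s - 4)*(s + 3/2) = s^4/2 - 3*s^3/4 - 17*s^2/4 - 3*s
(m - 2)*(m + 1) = m^2 - m - 2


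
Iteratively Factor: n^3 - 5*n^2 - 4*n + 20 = (n - 2)*(n^2 - 3*n - 10) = (n - 2)*(n + 2)*(n - 5)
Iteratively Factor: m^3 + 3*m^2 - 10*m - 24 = (m + 4)*(m^2 - m - 6) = (m - 3)*(m + 4)*(m + 2)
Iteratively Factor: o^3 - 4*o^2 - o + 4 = (o - 4)*(o^2 - 1) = (o - 4)*(o + 1)*(o - 1)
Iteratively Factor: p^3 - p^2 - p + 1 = (p - 1)*(p^2 - 1) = (p - 1)^2*(p + 1)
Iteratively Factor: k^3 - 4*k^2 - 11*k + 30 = (k + 3)*(k^2 - 7*k + 10) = (k - 5)*(k + 3)*(k - 2)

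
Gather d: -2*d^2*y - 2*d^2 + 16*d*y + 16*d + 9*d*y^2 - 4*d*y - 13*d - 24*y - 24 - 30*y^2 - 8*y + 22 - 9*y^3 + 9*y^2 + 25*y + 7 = d^2*(-2*y - 2) + d*(9*y^2 + 12*y + 3) - 9*y^3 - 21*y^2 - 7*y + 5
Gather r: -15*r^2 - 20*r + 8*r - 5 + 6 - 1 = -15*r^2 - 12*r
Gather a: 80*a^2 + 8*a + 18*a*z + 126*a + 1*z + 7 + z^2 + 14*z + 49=80*a^2 + a*(18*z + 134) + z^2 + 15*z + 56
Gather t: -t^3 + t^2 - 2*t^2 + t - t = -t^3 - t^2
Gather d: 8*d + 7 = 8*d + 7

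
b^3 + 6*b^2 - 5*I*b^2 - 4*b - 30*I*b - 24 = (b + 6)*(b - 4*I)*(b - I)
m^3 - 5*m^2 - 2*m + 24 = (m - 4)*(m - 3)*(m + 2)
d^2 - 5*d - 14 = (d - 7)*(d + 2)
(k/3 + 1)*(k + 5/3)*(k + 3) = k^3/3 + 23*k^2/9 + 19*k/3 + 5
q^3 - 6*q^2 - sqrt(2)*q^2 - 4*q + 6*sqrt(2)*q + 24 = (q - 6)*(q - 2*sqrt(2))*(q + sqrt(2))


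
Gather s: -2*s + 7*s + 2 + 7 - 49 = 5*s - 40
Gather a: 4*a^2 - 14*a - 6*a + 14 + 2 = 4*a^2 - 20*a + 16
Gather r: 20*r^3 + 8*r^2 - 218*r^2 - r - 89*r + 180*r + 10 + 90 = 20*r^3 - 210*r^2 + 90*r + 100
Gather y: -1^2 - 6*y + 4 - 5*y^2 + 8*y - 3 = -5*y^2 + 2*y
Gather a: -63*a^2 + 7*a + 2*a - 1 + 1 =-63*a^2 + 9*a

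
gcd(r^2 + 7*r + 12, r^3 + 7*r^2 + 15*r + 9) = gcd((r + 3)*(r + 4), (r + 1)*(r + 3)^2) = r + 3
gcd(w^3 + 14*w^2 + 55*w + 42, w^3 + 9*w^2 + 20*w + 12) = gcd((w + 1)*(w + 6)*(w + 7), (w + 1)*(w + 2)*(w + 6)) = w^2 + 7*w + 6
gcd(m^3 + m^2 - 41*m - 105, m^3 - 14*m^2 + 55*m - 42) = m - 7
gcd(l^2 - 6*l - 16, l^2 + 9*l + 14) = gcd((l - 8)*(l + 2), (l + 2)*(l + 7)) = l + 2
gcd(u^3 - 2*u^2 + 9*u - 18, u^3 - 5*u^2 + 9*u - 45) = u^2 + 9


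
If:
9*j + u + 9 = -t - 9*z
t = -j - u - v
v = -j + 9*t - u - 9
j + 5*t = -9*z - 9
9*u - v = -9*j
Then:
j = 369/700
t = 9/10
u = -108/175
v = -81/100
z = -1091/700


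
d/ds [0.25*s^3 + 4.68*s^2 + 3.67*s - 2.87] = 0.75*s^2 + 9.36*s + 3.67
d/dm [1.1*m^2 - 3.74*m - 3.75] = 2.2*m - 3.74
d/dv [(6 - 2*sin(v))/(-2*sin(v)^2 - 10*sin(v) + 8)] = (6*sin(v) + cos(v)^2 + 10)*cos(v)/(sin(v)^2 + 5*sin(v) - 4)^2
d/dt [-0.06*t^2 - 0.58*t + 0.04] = -0.12*t - 0.58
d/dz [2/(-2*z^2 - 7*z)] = 2*(4*z + 7)/(z^2*(2*z + 7)^2)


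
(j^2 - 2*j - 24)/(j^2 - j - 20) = (j - 6)/(j - 5)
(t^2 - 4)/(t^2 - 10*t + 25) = (t^2 - 4)/(t^2 - 10*t + 25)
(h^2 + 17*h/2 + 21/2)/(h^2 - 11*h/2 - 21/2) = (h + 7)/(h - 7)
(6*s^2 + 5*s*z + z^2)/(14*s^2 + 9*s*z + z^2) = (3*s + z)/(7*s + z)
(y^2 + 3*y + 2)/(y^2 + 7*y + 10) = (y + 1)/(y + 5)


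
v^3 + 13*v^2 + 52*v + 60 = (v + 2)*(v + 5)*(v + 6)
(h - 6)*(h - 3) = h^2 - 9*h + 18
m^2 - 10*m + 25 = (m - 5)^2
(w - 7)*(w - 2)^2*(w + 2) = w^4 - 9*w^3 + 10*w^2 + 36*w - 56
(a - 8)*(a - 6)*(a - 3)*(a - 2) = a^4 - 19*a^3 + 124*a^2 - 324*a + 288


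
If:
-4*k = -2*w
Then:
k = w/2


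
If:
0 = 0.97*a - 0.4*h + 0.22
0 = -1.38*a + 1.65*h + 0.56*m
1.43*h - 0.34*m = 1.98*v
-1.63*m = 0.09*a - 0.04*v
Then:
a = -0.35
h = -0.30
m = 0.01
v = -0.22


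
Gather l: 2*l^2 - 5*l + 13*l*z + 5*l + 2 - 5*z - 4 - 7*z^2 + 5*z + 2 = 2*l^2 + 13*l*z - 7*z^2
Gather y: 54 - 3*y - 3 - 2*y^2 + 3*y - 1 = 50 - 2*y^2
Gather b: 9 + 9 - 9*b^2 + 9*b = -9*b^2 + 9*b + 18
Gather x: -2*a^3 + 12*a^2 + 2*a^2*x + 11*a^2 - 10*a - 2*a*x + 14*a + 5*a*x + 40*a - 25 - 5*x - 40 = -2*a^3 + 23*a^2 + 44*a + x*(2*a^2 + 3*a - 5) - 65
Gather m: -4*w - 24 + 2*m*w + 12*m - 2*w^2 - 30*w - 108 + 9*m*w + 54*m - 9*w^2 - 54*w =m*(11*w + 66) - 11*w^2 - 88*w - 132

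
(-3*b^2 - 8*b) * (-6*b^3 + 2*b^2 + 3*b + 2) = 18*b^5 + 42*b^4 - 25*b^3 - 30*b^2 - 16*b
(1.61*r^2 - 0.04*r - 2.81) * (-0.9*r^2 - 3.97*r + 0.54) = -1.449*r^4 - 6.3557*r^3 + 3.5572*r^2 + 11.1341*r - 1.5174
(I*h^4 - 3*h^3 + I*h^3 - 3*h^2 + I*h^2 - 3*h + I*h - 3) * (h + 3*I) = I*h^5 - 6*h^4 + I*h^4 - 6*h^3 - 8*I*h^3 - 6*h^2 - 8*I*h^2 - 6*h - 9*I*h - 9*I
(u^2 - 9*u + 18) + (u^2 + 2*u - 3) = 2*u^2 - 7*u + 15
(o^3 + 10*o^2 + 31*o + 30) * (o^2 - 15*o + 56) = o^5 - 5*o^4 - 63*o^3 + 125*o^2 + 1286*o + 1680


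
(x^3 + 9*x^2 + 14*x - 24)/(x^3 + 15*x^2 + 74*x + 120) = (x - 1)/(x + 5)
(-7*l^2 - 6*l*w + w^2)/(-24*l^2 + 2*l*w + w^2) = (-7*l^2 - 6*l*w + w^2)/(-24*l^2 + 2*l*w + w^2)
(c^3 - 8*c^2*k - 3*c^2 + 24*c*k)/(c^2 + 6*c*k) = (c^2 - 8*c*k - 3*c + 24*k)/(c + 6*k)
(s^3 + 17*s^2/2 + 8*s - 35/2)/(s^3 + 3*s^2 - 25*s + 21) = (s + 5/2)/(s - 3)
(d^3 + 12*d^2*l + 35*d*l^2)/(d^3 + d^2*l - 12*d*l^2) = (d^2 + 12*d*l + 35*l^2)/(d^2 + d*l - 12*l^2)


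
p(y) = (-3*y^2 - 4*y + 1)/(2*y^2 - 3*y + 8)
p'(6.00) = 0.07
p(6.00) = -2.11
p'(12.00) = 0.03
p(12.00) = -1.84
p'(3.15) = -0.07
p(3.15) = -2.25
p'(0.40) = -0.93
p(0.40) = -0.15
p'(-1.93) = 0.30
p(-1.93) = -0.12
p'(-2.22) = 0.28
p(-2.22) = -0.20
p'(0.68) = -1.19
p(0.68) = -0.45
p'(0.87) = -1.29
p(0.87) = -0.69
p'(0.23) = -0.73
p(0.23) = -0.01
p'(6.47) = 0.07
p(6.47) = -2.08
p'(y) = (3 - 4*y)*(-3*y^2 - 4*y + 1)/(2*y^2 - 3*y + 8)^2 + (-6*y - 4)/(2*y^2 - 3*y + 8)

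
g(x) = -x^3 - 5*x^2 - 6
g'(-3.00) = 3.00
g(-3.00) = -24.00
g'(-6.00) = -48.00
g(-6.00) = 30.00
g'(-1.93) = 8.13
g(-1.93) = -17.44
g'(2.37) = -40.55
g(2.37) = -47.40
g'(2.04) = -32.88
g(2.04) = -35.30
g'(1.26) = -17.36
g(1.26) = -15.94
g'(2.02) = -32.44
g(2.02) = -34.64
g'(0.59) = -6.94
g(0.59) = -7.95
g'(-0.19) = 1.79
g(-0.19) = -6.17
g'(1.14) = -15.30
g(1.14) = -13.98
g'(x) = -3*x^2 - 10*x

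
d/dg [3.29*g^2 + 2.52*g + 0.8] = 6.58*g + 2.52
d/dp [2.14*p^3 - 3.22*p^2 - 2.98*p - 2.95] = 6.42*p^2 - 6.44*p - 2.98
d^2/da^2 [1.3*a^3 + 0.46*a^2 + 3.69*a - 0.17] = 7.8*a + 0.92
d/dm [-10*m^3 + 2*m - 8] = 2 - 30*m^2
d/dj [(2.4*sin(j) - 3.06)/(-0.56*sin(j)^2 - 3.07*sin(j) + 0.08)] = (1.344*sin(j)^2 - 3.4272*sin(j) - 9.2022)*cos(j)/(0.3136*sin(j)^4 + 3.4384*sin(j)^3 + 9.3353*sin(j)^2 - 0.4912*sin(j) + 0.0064)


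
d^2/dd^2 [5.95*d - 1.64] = 0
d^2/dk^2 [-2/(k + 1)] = -4/(k + 1)^3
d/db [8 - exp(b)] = -exp(b)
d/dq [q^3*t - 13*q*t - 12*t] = t*(3*q^2 - 13)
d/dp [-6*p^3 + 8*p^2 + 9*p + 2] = -18*p^2 + 16*p + 9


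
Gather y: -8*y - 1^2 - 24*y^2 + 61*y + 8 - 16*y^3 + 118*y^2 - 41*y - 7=-16*y^3 + 94*y^2 + 12*y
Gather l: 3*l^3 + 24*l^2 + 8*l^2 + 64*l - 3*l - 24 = 3*l^3 + 32*l^2 + 61*l - 24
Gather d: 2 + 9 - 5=6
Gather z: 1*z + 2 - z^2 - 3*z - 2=-z^2 - 2*z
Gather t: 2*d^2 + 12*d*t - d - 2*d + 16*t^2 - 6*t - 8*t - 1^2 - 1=2*d^2 - 3*d + 16*t^2 + t*(12*d - 14) - 2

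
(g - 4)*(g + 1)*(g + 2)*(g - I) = g^4 - g^3 - I*g^3 - 10*g^2 + I*g^2 - 8*g + 10*I*g + 8*I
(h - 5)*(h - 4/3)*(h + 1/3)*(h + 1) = h^4 - 5*h^3 - 13*h^2/9 + 61*h/9 + 20/9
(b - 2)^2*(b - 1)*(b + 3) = b^4 - 2*b^3 - 7*b^2 + 20*b - 12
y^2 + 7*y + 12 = (y + 3)*(y + 4)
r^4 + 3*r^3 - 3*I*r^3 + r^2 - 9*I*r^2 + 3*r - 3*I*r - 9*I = (r + 3)*(r - 3*I)*(r - I)*(r + I)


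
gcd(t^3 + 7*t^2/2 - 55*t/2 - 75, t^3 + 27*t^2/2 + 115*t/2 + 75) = t^2 + 17*t/2 + 15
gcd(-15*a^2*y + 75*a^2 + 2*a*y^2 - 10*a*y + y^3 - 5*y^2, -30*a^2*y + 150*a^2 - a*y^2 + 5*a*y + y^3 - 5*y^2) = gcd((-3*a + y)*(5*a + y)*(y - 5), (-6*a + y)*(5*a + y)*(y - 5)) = 5*a*y - 25*a + y^2 - 5*y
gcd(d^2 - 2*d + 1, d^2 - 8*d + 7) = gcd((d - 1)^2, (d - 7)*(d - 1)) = d - 1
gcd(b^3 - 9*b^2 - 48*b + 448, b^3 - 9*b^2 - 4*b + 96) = b - 8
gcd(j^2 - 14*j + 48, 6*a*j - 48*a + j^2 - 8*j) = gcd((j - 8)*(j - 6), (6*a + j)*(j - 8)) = j - 8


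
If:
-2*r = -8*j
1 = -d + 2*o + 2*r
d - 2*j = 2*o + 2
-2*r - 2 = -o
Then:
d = 15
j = 1/2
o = 6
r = 2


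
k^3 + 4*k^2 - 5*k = k*(k - 1)*(k + 5)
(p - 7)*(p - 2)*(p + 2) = p^3 - 7*p^2 - 4*p + 28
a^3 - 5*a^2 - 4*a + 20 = (a - 5)*(a - 2)*(a + 2)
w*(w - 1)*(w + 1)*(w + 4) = w^4 + 4*w^3 - w^2 - 4*w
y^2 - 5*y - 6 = (y - 6)*(y + 1)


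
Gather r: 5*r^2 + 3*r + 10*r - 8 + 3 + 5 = 5*r^2 + 13*r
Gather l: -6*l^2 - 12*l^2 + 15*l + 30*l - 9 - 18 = -18*l^2 + 45*l - 27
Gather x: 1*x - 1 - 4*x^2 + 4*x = -4*x^2 + 5*x - 1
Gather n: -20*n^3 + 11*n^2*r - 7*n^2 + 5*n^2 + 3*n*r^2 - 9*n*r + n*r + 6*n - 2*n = -20*n^3 + n^2*(11*r - 2) + n*(3*r^2 - 8*r + 4)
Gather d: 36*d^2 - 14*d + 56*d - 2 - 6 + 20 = 36*d^2 + 42*d + 12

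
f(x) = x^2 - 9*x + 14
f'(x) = 2*x - 9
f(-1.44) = 29.03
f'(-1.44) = -11.88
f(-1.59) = 30.84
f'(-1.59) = -12.18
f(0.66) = 8.50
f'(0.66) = -7.68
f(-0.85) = 22.37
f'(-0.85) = -10.70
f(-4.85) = 81.17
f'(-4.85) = -18.70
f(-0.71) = 20.89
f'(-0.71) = -10.42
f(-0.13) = 15.19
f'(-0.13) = -9.26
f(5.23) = -5.72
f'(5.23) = 1.46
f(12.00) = 50.00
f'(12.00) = 15.00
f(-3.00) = 50.00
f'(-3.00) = -15.00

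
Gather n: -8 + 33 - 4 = 21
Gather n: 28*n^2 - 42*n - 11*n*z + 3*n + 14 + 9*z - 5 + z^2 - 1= 28*n^2 + n*(-11*z - 39) + z^2 + 9*z + 8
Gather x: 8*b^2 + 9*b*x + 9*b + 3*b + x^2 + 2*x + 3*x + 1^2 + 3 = 8*b^2 + 12*b + x^2 + x*(9*b + 5) + 4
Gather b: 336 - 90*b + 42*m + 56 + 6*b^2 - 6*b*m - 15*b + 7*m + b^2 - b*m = 7*b^2 + b*(-7*m - 105) + 49*m + 392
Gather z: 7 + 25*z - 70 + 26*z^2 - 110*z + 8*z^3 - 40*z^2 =8*z^3 - 14*z^2 - 85*z - 63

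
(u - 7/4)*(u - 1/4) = u^2 - 2*u + 7/16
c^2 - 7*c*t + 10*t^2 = (c - 5*t)*(c - 2*t)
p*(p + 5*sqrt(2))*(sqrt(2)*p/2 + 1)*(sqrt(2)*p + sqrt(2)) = p^4 + p^3 + 6*sqrt(2)*p^3 + 6*sqrt(2)*p^2 + 10*p^2 + 10*p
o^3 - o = o*(o - 1)*(o + 1)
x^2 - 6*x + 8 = (x - 4)*(x - 2)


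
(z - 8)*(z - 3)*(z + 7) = z^3 - 4*z^2 - 53*z + 168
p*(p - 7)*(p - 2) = p^3 - 9*p^2 + 14*p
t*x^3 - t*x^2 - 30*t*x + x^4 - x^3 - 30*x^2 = x*(t + x)*(x - 6)*(x + 5)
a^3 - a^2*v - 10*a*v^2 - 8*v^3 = (a - 4*v)*(a + v)*(a + 2*v)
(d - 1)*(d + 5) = d^2 + 4*d - 5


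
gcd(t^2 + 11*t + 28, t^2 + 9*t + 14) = t + 7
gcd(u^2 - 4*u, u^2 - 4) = 1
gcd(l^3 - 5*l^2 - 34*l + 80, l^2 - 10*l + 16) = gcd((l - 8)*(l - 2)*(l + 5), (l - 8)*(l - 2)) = l^2 - 10*l + 16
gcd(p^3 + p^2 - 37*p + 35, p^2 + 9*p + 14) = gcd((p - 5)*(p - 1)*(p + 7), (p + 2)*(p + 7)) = p + 7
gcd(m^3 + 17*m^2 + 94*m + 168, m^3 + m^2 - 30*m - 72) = m + 4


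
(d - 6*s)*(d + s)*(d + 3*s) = d^3 - 2*d^2*s - 21*d*s^2 - 18*s^3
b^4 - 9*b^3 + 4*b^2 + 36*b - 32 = (b - 8)*(b - 2)*(b - 1)*(b + 2)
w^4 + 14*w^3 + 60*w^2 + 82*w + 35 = (w + 1)^2*(w + 5)*(w + 7)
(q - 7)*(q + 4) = q^2 - 3*q - 28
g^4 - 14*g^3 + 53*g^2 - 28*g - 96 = (g - 8)*(g - 4)*(g - 3)*(g + 1)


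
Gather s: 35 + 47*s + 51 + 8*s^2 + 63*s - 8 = 8*s^2 + 110*s + 78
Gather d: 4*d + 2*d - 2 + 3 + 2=6*d + 3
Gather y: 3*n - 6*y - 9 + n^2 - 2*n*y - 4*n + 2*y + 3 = n^2 - n + y*(-2*n - 4) - 6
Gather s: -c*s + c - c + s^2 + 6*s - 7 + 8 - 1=s^2 + s*(6 - c)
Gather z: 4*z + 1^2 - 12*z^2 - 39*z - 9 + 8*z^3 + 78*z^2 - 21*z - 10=8*z^3 + 66*z^2 - 56*z - 18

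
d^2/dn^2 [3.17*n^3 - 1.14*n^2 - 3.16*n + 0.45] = 19.02*n - 2.28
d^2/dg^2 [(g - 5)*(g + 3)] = 2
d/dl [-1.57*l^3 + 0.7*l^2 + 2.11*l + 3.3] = -4.71*l^2 + 1.4*l + 2.11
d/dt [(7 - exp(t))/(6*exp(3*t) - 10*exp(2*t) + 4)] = ((exp(t) - 7)*(9*exp(t) - 10)*exp(t) - 3*exp(3*t) + 5*exp(2*t) - 2)*exp(t)/(2*(3*exp(3*t) - 5*exp(2*t) + 2)^2)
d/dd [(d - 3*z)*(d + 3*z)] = 2*d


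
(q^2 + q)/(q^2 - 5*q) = (q + 1)/(q - 5)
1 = 1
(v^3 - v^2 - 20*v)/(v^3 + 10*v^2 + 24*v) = (v - 5)/(v + 6)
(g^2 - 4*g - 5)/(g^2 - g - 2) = (g - 5)/(g - 2)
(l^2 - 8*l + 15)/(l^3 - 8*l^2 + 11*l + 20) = (l - 3)/(l^2 - 3*l - 4)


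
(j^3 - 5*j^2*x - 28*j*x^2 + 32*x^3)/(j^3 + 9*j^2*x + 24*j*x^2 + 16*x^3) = (j^2 - 9*j*x + 8*x^2)/(j^2 + 5*j*x + 4*x^2)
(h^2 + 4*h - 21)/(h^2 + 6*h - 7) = (h - 3)/(h - 1)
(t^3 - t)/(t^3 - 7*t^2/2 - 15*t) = 2*(1 - t^2)/(-2*t^2 + 7*t + 30)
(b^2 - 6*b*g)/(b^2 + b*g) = (b - 6*g)/(b + g)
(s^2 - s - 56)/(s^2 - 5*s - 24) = (s + 7)/(s + 3)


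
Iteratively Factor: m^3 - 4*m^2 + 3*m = (m - 3)*(m^2 - m) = (m - 3)*(m - 1)*(m)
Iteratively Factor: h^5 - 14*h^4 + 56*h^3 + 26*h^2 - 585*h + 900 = (h - 5)*(h^4 - 9*h^3 + 11*h^2 + 81*h - 180) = (h - 5)*(h - 3)*(h^3 - 6*h^2 - 7*h + 60) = (h - 5)^2*(h - 3)*(h^2 - h - 12) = (h - 5)^2*(h - 3)*(h + 3)*(h - 4)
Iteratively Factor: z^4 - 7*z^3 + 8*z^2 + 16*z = (z)*(z^3 - 7*z^2 + 8*z + 16) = z*(z - 4)*(z^2 - 3*z - 4) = z*(z - 4)*(z + 1)*(z - 4)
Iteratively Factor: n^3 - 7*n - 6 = (n + 1)*(n^2 - n - 6) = (n - 3)*(n + 1)*(n + 2)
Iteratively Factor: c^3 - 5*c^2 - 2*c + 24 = (c - 4)*(c^2 - c - 6) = (c - 4)*(c - 3)*(c + 2)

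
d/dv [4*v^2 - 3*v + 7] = 8*v - 3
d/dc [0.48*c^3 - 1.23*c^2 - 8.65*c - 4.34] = 1.44*c^2 - 2.46*c - 8.65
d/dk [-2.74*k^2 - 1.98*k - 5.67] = -5.48*k - 1.98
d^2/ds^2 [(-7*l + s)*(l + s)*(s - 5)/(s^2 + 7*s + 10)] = 2*(-7*l^2*s^3 + 105*l^2*s^2 + 945*l^2*s + 1855*l^2 + 72*l*s^3 + 180*l*s^2 - 900*l*s - 2700*l + 74*s^3 + 360*s^2 + 300*s - 500)/(s^6 + 21*s^5 + 177*s^4 + 763*s^3 + 1770*s^2 + 2100*s + 1000)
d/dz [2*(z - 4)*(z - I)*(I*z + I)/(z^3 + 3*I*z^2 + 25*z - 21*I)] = (z^2*(-8 + 6*I) + 100*I*z - 32 - 126*I)/(z^4 + 8*I*z^3 + 26*z^2 + 168*I*z + 441)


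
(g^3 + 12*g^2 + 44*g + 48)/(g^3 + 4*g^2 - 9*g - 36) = (g^2 + 8*g + 12)/(g^2 - 9)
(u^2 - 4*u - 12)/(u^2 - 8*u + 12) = (u + 2)/(u - 2)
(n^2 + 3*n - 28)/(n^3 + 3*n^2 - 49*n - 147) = (n - 4)/(n^2 - 4*n - 21)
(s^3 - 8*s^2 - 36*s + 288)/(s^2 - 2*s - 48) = s - 6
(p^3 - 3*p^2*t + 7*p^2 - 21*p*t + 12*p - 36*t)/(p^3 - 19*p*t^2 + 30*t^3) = (p^2 + 7*p + 12)/(p^2 + 3*p*t - 10*t^2)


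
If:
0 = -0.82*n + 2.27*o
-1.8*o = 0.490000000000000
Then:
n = -0.75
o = -0.27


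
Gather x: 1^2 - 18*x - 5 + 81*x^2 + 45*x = 81*x^2 + 27*x - 4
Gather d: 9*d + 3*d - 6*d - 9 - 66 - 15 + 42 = 6*d - 48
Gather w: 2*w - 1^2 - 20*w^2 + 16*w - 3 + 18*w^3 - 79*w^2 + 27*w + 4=18*w^3 - 99*w^2 + 45*w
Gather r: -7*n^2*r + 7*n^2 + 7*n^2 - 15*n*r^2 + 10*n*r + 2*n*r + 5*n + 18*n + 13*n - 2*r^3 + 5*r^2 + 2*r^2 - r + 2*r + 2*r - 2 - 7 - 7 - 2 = 14*n^2 + 36*n - 2*r^3 + r^2*(7 - 15*n) + r*(-7*n^2 + 12*n + 3) - 18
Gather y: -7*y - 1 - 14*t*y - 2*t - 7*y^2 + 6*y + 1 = -2*t - 7*y^2 + y*(-14*t - 1)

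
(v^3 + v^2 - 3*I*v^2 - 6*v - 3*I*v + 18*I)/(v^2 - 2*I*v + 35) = (v^3 + v^2*(1 - 3*I) - 3*v*(2 + I) + 18*I)/(v^2 - 2*I*v + 35)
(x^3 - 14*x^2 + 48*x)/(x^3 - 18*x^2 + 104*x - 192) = x/(x - 4)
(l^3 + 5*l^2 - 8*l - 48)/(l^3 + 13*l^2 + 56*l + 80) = (l - 3)/(l + 5)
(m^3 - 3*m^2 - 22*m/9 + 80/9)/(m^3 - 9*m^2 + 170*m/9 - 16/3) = (3*m^2 - m - 10)/(3*m^2 - 19*m + 6)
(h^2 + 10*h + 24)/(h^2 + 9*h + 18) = (h + 4)/(h + 3)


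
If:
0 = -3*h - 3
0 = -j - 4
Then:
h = -1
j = -4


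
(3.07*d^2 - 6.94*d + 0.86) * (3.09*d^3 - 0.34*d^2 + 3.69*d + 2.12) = 9.4863*d^5 - 22.4884*d^4 + 16.3453*d^3 - 19.3926*d^2 - 11.5394*d + 1.8232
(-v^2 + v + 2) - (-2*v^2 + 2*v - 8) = v^2 - v + 10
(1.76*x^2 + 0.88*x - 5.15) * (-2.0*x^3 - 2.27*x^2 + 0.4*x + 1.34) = -3.52*x^5 - 5.7552*x^4 + 9.0064*x^3 + 14.4009*x^2 - 0.8808*x - 6.901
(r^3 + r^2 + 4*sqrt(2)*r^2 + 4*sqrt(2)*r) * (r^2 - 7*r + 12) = r^5 - 6*r^4 + 4*sqrt(2)*r^4 - 24*sqrt(2)*r^3 + 5*r^3 + 12*r^2 + 20*sqrt(2)*r^2 + 48*sqrt(2)*r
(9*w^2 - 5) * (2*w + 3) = 18*w^3 + 27*w^2 - 10*w - 15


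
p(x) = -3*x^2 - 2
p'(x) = -6*x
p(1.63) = -9.97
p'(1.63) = -9.78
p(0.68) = -3.39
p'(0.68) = -4.08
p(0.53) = -2.84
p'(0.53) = -3.18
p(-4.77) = -70.26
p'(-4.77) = 28.62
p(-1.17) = -6.11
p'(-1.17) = 7.02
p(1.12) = -5.76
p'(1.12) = -6.72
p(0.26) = -2.20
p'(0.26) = -1.56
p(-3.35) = -35.67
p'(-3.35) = 20.10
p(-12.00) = -434.00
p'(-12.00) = 72.00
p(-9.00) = -245.00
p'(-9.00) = 54.00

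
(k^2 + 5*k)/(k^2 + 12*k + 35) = k/(k + 7)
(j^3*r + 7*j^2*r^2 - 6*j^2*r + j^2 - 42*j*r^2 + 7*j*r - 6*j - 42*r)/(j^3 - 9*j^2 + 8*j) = (j^3*r + 7*j^2*r^2 - 6*j^2*r + j^2 - 42*j*r^2 + 7*j*r - 6*j - 42*r)/(j*(j^2 - 9*j + 8))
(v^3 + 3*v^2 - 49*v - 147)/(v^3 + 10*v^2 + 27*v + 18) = (v^2 - 49)/(v^2 + 7*v + 6)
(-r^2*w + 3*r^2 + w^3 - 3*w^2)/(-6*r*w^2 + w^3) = (r^2*w - 3*r^2 - w^3 + 3*w^2)/(w^2*(6*r - w))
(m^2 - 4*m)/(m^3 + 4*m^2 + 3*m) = (m - 4)/(m^2 + 4*m + 3)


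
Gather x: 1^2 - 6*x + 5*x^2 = 5*x^2 - 6*x + 1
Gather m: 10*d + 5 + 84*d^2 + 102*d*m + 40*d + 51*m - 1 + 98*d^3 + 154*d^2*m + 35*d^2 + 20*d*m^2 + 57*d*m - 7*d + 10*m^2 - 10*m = 98*d^3 + 119*d^2 + 43*d + m^2*(20*d + 10) + m*(154*d^2 + 159*d + 41) + 4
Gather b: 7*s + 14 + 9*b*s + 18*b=b*(9*s + 18) + 7*s + 14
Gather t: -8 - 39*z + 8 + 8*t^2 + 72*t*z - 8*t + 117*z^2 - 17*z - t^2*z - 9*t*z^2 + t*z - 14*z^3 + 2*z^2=t^2*(8 - z) + t*(-9*z^2 + 73*z - 8) - 14*z^3 + 119*z^2 - 56*z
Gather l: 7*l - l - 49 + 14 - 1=6*l - 36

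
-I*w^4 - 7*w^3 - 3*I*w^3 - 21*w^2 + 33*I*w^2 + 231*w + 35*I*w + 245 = (w - 5)*(w + 7)*(w - 7*I)*(-I*w - I)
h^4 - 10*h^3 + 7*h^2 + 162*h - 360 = (h - 6)*(h - 5)*(h - 3)*(h + 4)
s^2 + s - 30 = (s - 5)*(s + 6)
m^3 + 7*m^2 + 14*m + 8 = (m + 1)*(m + 2)*(m + 4)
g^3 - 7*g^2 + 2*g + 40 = (g - 5)*(g - 4)*(g + 2)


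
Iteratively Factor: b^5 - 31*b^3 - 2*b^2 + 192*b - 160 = (b - 5)*(b^4 + 5*b^3 - 6*b^2 - 32*b + 32) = (b - 5)*(b - 1)*(b^3 + 6*b^2 - 32) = (b - 5)*(b - 1)*(b + 4)*(b^2 + 2*b - 8) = (b - 5)*(b - 2)*(b - 1)*(b + 4)*(b + 4)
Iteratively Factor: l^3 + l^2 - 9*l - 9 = (l + 1)*(l^2 - 9) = (l - 3)*(l + 1)*(l + 3)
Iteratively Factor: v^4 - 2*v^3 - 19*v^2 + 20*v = (v + 4)*(v^3 - 6*v^2 + 5*v) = (v - 5)*(v + 4)*(v^2 - v) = v*(v - 5)*(v + 4)*(v - 1)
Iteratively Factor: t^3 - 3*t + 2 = (t - 1)*(t^2 + t - 2) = (t - 1)^2*(t + 2)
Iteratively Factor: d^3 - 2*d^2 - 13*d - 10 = (d - 5)*(d^2 + 3*d + 2) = (d - 5)*(d + 2)*(d + 1)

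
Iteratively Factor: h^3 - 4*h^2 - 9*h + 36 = (h - 3)*(h^2 - h - 12) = (h - 4)*(h - 3)*(h + 3)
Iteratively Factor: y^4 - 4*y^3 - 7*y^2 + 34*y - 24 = (y + 3)*(y^3 - 7*y^2 + 14*y - 8) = (y - 1)*(y + 3)*(y^2 - 6*y + 8) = (y - 2)*(y - 1)*(y + 3)*(y - 4)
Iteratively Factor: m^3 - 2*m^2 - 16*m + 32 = (m + 4)*(m^2 - 6*m + 8) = (m - 2)*(m + 4)*(m - 4)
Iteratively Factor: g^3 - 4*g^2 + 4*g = (g - 2)*(g^2 - 2*g) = g*(g - 2)*(g - 2)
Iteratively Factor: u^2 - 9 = (u - 3)*(u + 3)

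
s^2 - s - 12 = (s - 4)*(s + 3)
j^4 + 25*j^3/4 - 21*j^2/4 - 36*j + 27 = (j - 2)*(j - 3/4)*(j + 3)*(j + 6)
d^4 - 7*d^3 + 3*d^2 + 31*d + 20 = (d - 5)*(d - 4)*(d + 1)^2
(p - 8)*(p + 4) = p^2 - 4*p - 32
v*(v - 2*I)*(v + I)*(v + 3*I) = v^4 + 2*I*v^3 + 5*v^2 + 6*I*v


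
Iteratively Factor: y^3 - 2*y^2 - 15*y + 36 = (y - 3)*(y^2 + y - 12) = (y - 3)^2*(y + 4)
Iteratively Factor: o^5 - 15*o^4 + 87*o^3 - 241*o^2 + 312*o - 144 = (o - 4)*(o^4 - 11*o^3 + 43*o^2 - 69*o + 36) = (o - 4)*(o - 3)*(o^3 - 8*o^2 + 19*o - 12) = (o - 4)*(o - 3)^2*(o^2 - 5*o + 4) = (o - 4)*(o - 3)^2*(o - 1)*(o - 4)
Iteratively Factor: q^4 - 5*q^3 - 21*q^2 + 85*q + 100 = (q + 1)*(q^3 - 6*q^2 - 15*q + 100) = (q - 5)*(q + 1)*(q^2 - q - 20) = (q - 5)*(q + 1)*(q + 4)*(q - 5)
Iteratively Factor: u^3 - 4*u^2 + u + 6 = (u - 3)*(u^2 - u - 2) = (u - 3)*(u + 1)*(u - 2)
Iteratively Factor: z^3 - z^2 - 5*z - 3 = (z + 1)*(z^2 - 2*z - 3) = (z - 3)*(z + 1)*(z + 1)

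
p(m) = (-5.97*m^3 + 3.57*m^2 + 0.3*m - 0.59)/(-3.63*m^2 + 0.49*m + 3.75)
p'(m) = (7.26*m - 0.49)*(-5.97*m^3 + 3.57*m^2 + 0.3*m - 0.59)/(-3.63*m^2 + 0.49*m + 3.75)^2 + (-17.91*m^2 + 7.14*m + 0.3)/(-3.63*m^2 + 0.49*m + 3.75) = (21.6711*m^4 - 5.8506*m^3 - 64.3242*m^2 + 22.4916*m + 1.4141)/(13.1769*m^4 - 3.5574*m^3 - 26.9849*m^2 + 3.675*m + 14.0625)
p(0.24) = -0.11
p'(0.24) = 0.23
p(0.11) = -0.14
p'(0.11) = 0.22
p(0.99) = -3.82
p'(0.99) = -52.80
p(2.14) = 3.56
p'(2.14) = 1.09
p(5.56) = 8.65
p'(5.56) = 1.60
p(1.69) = 3.23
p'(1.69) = 0.13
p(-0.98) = -37.72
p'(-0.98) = -1214.68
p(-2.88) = -6.15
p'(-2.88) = 1.34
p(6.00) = 9.35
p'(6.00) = 1.60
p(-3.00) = -6.31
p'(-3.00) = 1.37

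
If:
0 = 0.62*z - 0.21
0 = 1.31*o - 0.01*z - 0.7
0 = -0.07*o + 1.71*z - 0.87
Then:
No Solution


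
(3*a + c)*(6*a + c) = 18*a^2 + 9*a*c + c^2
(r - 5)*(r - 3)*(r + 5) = r^3 - 3*r^2 - 25*r + 75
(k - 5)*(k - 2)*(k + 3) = k^3 - 4*k^2 - 11*k + 30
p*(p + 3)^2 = p^3 + 6*p^2 + 9*p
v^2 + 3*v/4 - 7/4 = (v - 1)*(v + 7/4)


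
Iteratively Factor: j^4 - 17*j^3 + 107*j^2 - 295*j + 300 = (j - 4)*(j^3 - 13*j^2 + 55*j - 75) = (j - 4)*(j - 3)*(j^2 - 10*j + 25) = (j - 5)*(j - 4)*(j - 3)*(j - 5)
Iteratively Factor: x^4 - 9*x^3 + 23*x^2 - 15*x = (x - 5)*(x^3 - 4*x^2 + 3*x) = (x - 5)*(x - 1)*(x^2 - 3*x) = (x - 5)*(x - 3)*(x - 1)*(x)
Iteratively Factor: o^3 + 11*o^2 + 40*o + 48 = (o + 4)*(o^2 + 7*o + 12) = (o + 4)^2*(o + 3)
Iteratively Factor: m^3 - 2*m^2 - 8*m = (m + 2)*(m^2 - 4*m) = m*(m + 2)*(m - 4)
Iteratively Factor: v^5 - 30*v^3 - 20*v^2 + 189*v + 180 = (v + 1)*(v^4 - v^3 - 29*v^2 + 9*v + 180) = (v - 5)*(v + 1)*(v^3 + 4*v^2 - 9*v - 36) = (v - 5)*(v + 1)*(v + 4)*(v^2 - 9) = (v - 5)*(v - 3)*(v + 1)*(v + 4)*(v + 3)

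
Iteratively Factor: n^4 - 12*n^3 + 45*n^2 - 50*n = (n - 5)*(n^3 - 7*n^2 + 10*n) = n*(n - 5)*(n^2 - 7*n + 10) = n*(n - 5)^2*(n - 2)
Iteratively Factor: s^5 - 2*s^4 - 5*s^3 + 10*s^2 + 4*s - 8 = (s + 1)*(s^4 - 3*s^3 - 2*s^2 + 12*s - 8) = (s - 1)*(s + 1)*(s^3 - 2*s^2 - 4*s + 8) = (s - 2)*(s - 1)*(s + 1)*(s^2 - 4) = (s - 2)^2*(s - 1)*(s + 1)*(s + 2)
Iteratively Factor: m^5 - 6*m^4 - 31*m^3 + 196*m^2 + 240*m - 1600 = (m - 4)*(m^4 - 2*m^3 - 39*m^2 + 40*m + 400) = (m - 4)*(m + 4)*(m^3 - 6*m^2 - 15*m + 100) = (m - 5)*(m - 4)*(m + 4)*(m^2 - m - 20) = (m - 5)*(m - 4)*(m + 4)^2*(m - 5)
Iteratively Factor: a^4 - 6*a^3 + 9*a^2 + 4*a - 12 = (a - 3)*(a^3 - 3*a^2 + 4) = (a - 3)*(a - 2)*(a^2 - a - 2) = (a - 3)*(a - 2)*(a + 1)*(a - 2)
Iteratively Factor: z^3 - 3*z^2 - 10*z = (z - 5)*(z^2 + 2*z) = (z - 5)*(z + 2)*(z)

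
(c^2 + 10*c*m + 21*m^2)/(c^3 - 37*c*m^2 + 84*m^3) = (c + 3*m)/(c^2 - 7*c*m + 12*m^2)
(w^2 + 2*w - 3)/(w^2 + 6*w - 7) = (w + 3)/(w + 7)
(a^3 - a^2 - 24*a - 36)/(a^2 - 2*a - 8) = (a^2 - 3*a - 18)/(a - 4)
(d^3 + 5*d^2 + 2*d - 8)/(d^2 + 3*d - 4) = d + 2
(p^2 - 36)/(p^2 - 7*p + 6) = (p + 6)/(p - 1)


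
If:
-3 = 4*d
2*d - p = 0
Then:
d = -3/4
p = -3/2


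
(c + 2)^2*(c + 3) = c^3 + 7*c^2 + 16*c + 12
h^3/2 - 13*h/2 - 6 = (h/2 + 1/2)*(h - 4)*(h + 3)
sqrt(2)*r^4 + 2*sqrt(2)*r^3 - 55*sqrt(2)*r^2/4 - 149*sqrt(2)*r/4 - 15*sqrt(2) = (r - 4)*(r + 5/2)*(r + 3)*(sqrt(2)*r + sqrt(2)/2)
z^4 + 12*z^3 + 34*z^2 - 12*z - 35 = (z - 1)*(z + 1)*(z + 5)*(z + 7)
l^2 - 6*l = l*(l - 6)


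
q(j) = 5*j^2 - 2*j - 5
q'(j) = 10*j - 2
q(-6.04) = 189.49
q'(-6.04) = -62.40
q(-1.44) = 8.25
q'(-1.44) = -16.40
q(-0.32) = -3.85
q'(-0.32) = -5.20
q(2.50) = 21.25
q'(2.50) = 23.00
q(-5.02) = 131.04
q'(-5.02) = -52.20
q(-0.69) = -1.24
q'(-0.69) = -8.90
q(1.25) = 0.31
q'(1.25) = 10.50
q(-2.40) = 28.60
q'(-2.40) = -26.00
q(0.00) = -5.00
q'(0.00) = -2.00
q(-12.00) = 739.00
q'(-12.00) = -122.00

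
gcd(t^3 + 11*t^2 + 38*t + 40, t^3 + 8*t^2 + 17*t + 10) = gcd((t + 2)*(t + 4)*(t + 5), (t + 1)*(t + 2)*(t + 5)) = t^2 + 7*t + 10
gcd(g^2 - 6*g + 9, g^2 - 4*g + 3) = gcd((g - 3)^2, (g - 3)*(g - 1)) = g - 3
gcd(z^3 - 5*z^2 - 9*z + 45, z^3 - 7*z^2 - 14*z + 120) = z - 5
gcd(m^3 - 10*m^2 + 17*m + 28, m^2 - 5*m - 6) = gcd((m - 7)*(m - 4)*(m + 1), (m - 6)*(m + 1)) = m + 1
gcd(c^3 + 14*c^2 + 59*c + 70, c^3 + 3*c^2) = 1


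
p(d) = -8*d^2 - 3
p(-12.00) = -1155.00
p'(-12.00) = 192.00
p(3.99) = -130.36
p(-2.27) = -44.22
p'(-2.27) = 36.32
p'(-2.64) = 42.24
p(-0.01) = -3.00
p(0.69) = -6.81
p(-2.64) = -58.76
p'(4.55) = -72.80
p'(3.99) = -63.84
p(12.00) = -1155.00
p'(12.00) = -192.00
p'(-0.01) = 0.16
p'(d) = -16*d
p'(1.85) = -29.60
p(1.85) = -30.38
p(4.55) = -168.62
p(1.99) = -34.68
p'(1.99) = -31.84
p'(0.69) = -11.04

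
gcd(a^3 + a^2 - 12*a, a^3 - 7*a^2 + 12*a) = a^2 - 3*a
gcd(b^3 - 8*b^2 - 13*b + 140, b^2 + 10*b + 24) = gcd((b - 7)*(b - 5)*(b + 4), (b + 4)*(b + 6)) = b + 4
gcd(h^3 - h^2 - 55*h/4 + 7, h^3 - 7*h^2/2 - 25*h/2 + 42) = h^2 - h/2 - 14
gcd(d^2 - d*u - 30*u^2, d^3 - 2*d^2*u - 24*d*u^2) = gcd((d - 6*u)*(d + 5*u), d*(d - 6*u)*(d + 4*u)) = -d + 6*u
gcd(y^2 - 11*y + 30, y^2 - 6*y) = y - 6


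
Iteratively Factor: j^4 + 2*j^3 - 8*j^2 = (j + 4)*(j^3 - 2*j^2) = (j - 2)*(j + 4)*(j^2) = j*(j - 2)*(j + 4)*(j)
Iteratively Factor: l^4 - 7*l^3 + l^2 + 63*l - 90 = (l - 5)*(l^3 - 2*l^2 - 9*l + 18) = (l - 5)*(l + 3)*(l^2 - 5*l + 6) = (l - 5)*(l - 2)*(l + 3)*(l - 3)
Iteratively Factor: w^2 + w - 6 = (w + 3)*(w - 2)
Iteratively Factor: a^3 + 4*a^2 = (a)*(a^2 + 4*a) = a^2*(a + 4)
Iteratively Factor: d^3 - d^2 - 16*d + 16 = (d + 4)*(d^2 - 5*d + 4) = (d - 4)*(d + 4)*(d - 1)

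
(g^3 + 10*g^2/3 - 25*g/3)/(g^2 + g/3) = (3*g^2 + 10*g - 25)/(3*g + 1)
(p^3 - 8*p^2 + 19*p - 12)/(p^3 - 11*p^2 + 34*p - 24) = (p - 3)/(p - 6)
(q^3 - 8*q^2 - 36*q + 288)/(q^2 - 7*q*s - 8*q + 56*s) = (q^2 - 36)/(q - 7*s)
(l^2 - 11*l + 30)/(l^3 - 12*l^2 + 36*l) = (l - 5)/(l*(l - 6))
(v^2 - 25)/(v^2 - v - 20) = (v + 5)/(v + 4)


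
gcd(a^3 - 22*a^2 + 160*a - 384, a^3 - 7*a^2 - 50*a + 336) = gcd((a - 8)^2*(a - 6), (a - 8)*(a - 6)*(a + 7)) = a^2 - 14*a + 48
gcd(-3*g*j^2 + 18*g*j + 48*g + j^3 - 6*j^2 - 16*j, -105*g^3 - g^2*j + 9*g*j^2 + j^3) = 3*g - j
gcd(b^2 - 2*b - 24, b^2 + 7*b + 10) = 1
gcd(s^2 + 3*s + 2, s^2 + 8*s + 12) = s + 2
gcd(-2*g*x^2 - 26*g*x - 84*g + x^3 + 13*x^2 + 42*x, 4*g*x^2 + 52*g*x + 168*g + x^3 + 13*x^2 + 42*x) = x^2 + 13*x + 42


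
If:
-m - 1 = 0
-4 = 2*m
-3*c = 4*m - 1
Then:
No Solution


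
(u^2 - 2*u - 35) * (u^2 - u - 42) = u^4 - 3*u^3 - 75*u^2 + 119*u + 1470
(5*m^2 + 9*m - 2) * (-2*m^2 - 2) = -10*m^4 - 18*m^3 - 6*m^2 - 18*m + 4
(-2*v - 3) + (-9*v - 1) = -11*v - 4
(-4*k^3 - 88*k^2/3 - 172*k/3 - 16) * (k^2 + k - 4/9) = -4*k^5 - 100*k^4/3 - 764*k^3/9 - 1628*k^2/27 + 256*k/27 + 64/9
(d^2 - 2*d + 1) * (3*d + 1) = 3*d^3 - 5*d^2 + d + 1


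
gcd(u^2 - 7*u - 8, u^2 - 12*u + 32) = u - 8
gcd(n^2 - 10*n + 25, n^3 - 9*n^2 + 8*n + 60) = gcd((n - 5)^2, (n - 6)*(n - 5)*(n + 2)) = n - 5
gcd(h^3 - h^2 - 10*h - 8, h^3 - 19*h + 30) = 1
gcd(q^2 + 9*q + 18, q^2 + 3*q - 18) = q + 6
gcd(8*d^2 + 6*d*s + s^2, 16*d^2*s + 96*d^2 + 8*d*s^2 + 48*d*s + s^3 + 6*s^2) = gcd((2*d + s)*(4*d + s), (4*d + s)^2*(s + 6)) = 4*d + s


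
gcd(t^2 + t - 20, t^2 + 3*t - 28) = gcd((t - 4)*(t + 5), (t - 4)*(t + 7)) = t - 4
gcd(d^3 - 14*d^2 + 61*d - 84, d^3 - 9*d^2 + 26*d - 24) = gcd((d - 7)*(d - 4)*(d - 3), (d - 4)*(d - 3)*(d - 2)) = d^2 - 7*d + 12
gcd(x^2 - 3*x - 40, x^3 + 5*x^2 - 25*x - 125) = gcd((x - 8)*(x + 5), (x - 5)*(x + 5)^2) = x + 5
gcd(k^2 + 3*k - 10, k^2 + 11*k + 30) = k + 5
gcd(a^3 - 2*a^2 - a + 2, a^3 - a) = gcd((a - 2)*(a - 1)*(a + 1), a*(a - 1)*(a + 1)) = a^2 - 1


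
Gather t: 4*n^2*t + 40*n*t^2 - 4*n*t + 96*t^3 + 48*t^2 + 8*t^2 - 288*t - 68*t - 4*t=96*t^3 + t^2*(40*n + 56) + t*(4*n^2 - 4*n - 360)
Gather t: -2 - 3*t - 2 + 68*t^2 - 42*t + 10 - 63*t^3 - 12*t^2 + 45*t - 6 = -63*t^3 + 56*t^2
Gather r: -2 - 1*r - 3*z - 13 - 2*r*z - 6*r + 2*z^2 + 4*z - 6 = r*(-2*z - 7) + 2*z^2 + z - 21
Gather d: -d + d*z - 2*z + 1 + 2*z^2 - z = d*(z - 1) + 2*z^2 - 3*z + 1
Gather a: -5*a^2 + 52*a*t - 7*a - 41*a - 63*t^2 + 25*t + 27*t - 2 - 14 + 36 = -5*a^2 + a*(52*t - 48) - 63*t^2 + 52*t + 20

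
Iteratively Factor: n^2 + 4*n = (n)*(n + 4)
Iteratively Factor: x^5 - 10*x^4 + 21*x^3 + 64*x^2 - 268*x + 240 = (x - 5)*(x^4 - 5*x^3 - 4*x^2 + 44*x - 48) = (x - 5)*(x + 3)*(x^3 - 8*x^2 + 20*x - 16) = (x - 5)*(x - 2)*(x + 3)*(x^2 - 6*x + 8) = (x - 5)*(x - 2)^2*(x + 3)*(x - 4)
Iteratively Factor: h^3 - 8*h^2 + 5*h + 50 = (h - 5)*(h^2 - 3*h - 10) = (h - 5)^2*(h + 2)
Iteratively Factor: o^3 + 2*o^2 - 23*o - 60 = (o + 4)*(o^2 - 2*o - 15) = (o - 5)*(o + 4)*(o + 3)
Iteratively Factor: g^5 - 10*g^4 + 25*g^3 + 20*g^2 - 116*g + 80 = (g - 2)*(g^4 - 8*g^3 + 9*g^2 + 38*g - 40) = (g - 4)*(g - 2)*(g^3 - 4*g^2 - 7*g + 10) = (g - 4)*(g - 2)*(g + 2)*(g^2 - 6*g + 5) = (g - 5)*(g - 4)*(g - 2)*(g + 2)*(g - 1)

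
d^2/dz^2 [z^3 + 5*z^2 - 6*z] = 6*z + 10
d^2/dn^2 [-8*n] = 0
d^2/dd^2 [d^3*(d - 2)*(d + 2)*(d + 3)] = 6*d*(5*d^3 + 10*d^2 - 8*d - 12)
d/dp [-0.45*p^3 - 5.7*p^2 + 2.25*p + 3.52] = -1.35*p^2 - 11.4*p + 2.25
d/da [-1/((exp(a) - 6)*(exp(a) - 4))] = 2*(exp(a) - 5)*exp(a)/((exp(a) - 6)^2*(exp(a) - 4)^2)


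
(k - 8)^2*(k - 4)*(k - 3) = k^4 - 23*k^3 + 188*k^2 - 640*k + 768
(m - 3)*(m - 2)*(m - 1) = m^3 - 6*m^2 + 11*m - 6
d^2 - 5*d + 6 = (d - 3)*(d - 2)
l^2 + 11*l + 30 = (l + 5)*(l + 6)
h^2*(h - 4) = h^3 - 4*h^2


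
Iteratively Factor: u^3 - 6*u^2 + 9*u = (u)*(u^2 - 6*u + 9) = u*(u - 3)*(u - 3)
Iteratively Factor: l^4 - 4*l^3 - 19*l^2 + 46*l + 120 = (l + 2)*(l^3 - 6*l^2 - 7*l + 60) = (l - 5)*(l + 2)*(l^2 - l - 12) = (l - 5)*(l + 2)*(l + 3)*(l - 4)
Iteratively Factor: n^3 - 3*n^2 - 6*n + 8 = (n + 2)*(n^2 - 5*n + 4) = (n - 1)*(n + 2)*(n - 4)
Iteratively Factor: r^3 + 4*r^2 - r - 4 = (r + 1)*(r^2 + 3*r - 4) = (r + 1)*(r + 4)*(r - 1)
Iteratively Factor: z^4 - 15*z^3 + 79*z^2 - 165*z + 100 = (z - 1)*(z^3 - 14*z^2 + 65*z - 100) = (z - 5)*(z - 1)*(z^2 - 9*z + 20) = (z - 5)^2*(z - 1)*(z - 4)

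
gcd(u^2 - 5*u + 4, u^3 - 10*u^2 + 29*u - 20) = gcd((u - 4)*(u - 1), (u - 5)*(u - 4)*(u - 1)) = u^2 - 5*u + 4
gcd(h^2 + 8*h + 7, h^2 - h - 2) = h + 1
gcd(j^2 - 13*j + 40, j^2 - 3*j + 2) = 1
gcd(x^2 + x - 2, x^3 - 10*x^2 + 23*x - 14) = x - 1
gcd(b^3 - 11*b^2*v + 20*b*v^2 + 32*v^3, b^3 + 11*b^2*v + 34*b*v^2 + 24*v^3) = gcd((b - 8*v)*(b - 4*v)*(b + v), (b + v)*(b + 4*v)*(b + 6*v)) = b + v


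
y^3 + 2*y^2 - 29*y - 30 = (y - 5)*(y + 1)*(y + 6)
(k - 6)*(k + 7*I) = k^2 - 6*k + 7*I*k - 42*I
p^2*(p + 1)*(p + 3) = p^4 + 4*p^3 + 3*p^2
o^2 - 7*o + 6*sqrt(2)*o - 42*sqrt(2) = (o - 7)*(o + 6*sqrt(2))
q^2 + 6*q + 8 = (q + 2)*(q + 4)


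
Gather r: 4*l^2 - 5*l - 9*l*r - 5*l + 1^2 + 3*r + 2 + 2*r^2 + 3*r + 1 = 4*l^2 - 10*l + 2*r^2 + r*(6 - 9*l) + 4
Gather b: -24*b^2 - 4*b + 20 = -24*b^2 - 4*b + 20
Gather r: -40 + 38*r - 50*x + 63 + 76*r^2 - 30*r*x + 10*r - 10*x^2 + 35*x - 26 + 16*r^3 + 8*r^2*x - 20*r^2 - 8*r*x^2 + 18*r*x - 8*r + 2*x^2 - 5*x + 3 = 16*r^3 + r^2*(8*x + 56) + r*(-8*x^2 - 12*x + 40) - 8*x^2 - 20*x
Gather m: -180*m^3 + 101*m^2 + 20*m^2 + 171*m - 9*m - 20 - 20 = -180*m^3 + 121*m^2 + 162*m - 40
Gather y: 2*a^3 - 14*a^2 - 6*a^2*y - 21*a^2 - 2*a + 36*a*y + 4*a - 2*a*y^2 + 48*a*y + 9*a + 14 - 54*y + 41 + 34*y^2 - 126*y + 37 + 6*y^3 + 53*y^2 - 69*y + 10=2*a^3 - 35*a^2 + 11*a + 6*y^3 + y^2*(87 - 2*a) + y*(-6*a^2 + 84*a - 249) + 102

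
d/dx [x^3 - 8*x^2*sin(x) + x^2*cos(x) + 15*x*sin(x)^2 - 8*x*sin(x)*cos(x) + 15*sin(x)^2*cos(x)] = -x^2*sin(x) - 8*x^2*cos(x) + 3*x^2 - 16*x*sin(x) + 15*x*sin(2*x) + 2*x*cos(x) - 8*x*cos(2*x) - 15*sin(x)/4 - 4*sin(2*x) + 45*sin(3*x)/4 - 15*cos(2*x)/2 + 15/2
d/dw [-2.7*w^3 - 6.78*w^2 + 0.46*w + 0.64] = -8.1*w^2 - 13.56*w + 0.46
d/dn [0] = 0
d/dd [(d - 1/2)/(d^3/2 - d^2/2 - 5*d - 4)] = (2*d^3 - 2*d^2 - 20*d + (2*d - 1)*(-3*d^2 + 2*d + 10) - 16)/(-d^3 + d^2 + 10*d + 8)^2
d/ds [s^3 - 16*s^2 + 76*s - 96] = 3*s^2 - 32*s + 76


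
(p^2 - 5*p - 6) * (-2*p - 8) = -2*p^3 + 2*p^2 + 52*p + 48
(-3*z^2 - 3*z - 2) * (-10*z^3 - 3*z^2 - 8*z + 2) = 30*z^5 + 39*z^4 + 53*z^3 + 24*z^2 + 10*z - 4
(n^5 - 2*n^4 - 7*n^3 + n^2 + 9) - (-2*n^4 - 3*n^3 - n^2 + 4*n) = n^5 - 4*n^3 + 2*n^2 - 4*n + 9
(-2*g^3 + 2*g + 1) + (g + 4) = -2*g^3 + 3*g + 5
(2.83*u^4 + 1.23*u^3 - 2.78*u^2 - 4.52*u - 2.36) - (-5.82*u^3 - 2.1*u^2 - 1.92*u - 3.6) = 2.83*u^4 + 7.05*u^3 - 0.68*u^2 - 2.6*u + 1.24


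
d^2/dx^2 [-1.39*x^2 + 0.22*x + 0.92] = -2.78000000000000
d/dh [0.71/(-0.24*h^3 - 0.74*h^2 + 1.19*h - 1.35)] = (0.5112*h^2 + 1.0508*h - 0.8449)/(0.24*h^3 + 0.74*h^2 - 1.19*h + 1.35)^2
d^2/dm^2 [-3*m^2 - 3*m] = -6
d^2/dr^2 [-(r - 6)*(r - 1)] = -2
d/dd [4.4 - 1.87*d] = -1.87000000000000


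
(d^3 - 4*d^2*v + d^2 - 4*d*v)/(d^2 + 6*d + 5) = d*(d - 4*v)/(d + 5)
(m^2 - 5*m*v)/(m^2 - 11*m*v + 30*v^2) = m/(m - 6*v)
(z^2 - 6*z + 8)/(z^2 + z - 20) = (z - 2)/(z + 5)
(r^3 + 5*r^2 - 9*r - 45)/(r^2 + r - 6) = (r^2 + 2*r - 15)/(r - 2)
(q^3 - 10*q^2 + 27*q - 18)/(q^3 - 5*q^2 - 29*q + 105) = (q^2 - 7*q + 6)/(q^2 - 2*q - 35)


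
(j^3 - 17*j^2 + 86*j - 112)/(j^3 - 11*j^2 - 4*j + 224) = (j - 2)/(j + 4)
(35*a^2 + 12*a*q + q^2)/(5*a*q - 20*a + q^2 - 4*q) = (7*a + q)/(q - 4)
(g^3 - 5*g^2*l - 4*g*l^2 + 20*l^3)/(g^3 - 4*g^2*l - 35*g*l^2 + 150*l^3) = (g^2 - 4*l^2)/(g^2 + g*l - 30*l^2)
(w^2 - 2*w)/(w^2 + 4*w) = (w - 2)/(w + 4)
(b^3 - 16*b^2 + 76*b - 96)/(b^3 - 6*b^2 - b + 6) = (b^2 - 10*b + 16)/(b^2 - 1)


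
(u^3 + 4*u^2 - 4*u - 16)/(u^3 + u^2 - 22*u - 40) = (u - 2)/(u - 5)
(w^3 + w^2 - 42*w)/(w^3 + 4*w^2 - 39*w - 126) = w/(w + 3)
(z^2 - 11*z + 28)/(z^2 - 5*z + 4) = (z - 7)/(z - 1)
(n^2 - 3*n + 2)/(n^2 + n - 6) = (n - 1)/(n + 3)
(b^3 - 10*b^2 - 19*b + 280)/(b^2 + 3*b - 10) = (b^2 - 15*b + 56)/(b - 2)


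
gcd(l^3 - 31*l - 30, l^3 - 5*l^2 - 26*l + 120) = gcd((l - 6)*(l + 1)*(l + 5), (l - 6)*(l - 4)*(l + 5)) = l^2 - l - 30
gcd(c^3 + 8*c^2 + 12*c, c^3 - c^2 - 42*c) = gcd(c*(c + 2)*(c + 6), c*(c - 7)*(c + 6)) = c^2 + 6*c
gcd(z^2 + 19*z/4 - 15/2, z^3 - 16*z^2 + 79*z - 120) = 1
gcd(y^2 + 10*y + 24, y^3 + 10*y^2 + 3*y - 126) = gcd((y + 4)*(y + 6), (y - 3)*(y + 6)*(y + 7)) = y + 6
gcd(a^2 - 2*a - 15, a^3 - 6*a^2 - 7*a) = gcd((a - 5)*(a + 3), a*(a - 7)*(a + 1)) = 1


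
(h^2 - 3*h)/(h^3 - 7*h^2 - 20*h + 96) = h/(h^2 - 4*h - 32)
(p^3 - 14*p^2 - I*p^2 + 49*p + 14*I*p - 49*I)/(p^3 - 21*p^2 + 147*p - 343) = (p - I)/(p - 7)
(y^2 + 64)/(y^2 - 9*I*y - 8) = (y + 8*I)/(y - I)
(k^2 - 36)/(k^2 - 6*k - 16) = (36 - k^2)/(-k^2 + 6*k + 16)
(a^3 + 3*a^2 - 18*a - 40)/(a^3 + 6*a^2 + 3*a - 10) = (a - 4)/(a - 1)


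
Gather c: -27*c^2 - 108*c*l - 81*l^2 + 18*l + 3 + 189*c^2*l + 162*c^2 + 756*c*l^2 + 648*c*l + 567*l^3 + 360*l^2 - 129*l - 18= c^2*(189*l + 135) + c*(756*l^2 + 540*l) + 567*l^3 + 279*l^2 - 111*l - 15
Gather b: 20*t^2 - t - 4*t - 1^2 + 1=20*t^2 - 5*t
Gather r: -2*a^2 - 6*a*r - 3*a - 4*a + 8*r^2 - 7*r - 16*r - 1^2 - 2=-2*a^2 - 7*a + 8*r^2 + r*(-6*a - 23) - 3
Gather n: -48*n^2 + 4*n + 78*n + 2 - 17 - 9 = -48*n^2 + 82*n - 24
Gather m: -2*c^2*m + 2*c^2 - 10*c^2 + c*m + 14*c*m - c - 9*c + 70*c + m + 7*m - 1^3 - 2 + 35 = -8*c^2 + 60*c + m*(-2*c^2 + 15*c + 8) + 32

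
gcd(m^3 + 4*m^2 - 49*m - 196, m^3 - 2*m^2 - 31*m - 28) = m^2 - 3*m - 28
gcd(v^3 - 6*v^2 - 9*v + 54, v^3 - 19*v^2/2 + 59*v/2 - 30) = v - 3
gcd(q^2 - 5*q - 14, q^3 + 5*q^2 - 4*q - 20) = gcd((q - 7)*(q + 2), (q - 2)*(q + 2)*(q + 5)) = q + 2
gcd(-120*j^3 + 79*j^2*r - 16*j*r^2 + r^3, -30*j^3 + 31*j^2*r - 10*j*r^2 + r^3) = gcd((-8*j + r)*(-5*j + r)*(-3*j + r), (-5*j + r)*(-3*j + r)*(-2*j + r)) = 15*j^2 - 8*j*r + r^2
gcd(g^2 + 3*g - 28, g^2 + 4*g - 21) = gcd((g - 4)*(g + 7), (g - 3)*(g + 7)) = g + 7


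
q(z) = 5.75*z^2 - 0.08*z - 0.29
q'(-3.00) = -34.58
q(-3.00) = 51.70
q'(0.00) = -0.08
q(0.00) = -0.29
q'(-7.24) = -83.34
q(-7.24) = 301.69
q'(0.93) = 10.62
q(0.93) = 4.61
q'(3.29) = 37.76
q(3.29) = 61.69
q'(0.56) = 6.36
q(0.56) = 1.47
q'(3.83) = 43.96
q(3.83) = 83.75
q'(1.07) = 12.22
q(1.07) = 6.21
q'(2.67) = 30.62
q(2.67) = 40.49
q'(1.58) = 18.09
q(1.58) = 13.94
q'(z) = 11.5*z - 0.08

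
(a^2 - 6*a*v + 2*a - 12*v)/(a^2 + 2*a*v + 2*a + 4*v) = (a - 6*v)/(a + 2*v)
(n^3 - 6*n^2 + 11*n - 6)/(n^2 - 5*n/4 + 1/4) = 4*(n^2 - 5*n + 6)/(4*n - 1)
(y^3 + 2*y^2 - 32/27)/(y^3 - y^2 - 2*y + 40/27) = (3*y + 4)/(3*y - 5)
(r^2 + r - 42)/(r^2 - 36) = (r + 7)/(r + 6)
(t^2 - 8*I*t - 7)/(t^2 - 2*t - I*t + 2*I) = (t - 7*I)/(t - 2)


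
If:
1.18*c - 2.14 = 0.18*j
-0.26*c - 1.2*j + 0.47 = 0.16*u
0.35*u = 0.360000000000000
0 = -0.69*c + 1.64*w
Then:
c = 1.79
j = -0.13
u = 1.03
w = 0.75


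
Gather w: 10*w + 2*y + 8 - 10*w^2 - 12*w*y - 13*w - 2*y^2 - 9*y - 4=-10*w^2 + w*(-12*y - 3) - 2*y^2 - 7*y + 4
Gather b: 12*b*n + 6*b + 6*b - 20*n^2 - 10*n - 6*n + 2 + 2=b*(12*n + 12) - 20*n^2 - 16*n + 4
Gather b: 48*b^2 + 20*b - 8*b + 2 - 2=48*b^2 + 12*b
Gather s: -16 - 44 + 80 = 20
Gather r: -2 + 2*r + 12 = 2*r + 10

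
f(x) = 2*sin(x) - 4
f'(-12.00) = 1.69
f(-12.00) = -2.93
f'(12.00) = 1.69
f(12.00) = -5.07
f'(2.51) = -1.61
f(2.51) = -2.82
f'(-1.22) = 0.69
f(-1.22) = -5.88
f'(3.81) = -1.57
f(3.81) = -5.24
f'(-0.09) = 1.99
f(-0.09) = -4.18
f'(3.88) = -1.48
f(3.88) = -5.35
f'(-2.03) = -0.89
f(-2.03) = -5.79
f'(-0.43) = 1.82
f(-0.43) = -4.83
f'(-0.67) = 1.57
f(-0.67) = -5.24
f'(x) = 2*cos(x)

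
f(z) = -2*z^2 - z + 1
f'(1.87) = -8.48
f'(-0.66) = 1.64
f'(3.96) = -16.84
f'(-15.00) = 59.00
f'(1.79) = -8.16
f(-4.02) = -27.30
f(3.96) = -34.32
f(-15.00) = -434.00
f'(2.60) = -11.40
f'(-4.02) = 15.08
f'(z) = -4*z - 1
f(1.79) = -7.20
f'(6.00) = -25.00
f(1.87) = -7.86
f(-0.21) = 1.12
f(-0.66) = 0.79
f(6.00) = -77.00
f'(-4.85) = 18.40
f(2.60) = -15.12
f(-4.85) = -41.20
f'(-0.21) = -0.16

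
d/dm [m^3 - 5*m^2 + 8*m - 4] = 3*m^2 - 10*m + 8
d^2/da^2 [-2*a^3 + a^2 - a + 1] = 2 - 12*a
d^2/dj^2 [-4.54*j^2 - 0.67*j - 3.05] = -9.08000000000000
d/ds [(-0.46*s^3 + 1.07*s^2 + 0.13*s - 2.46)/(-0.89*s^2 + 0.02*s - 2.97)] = (0.4094*s^4 - 0.0184*s^3 + 4.2357*s^2 - 10.7346*s - 0.3369)/(0.7921*s^4 - 0.0356*s^3 + 5.287*s^2 - 0.1188*s + 8.8209)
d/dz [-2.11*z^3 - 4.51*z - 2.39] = -6.33*z^2 - 4.51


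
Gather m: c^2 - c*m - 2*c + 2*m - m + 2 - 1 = c^2 - 2*c + m*(1 - c) + 1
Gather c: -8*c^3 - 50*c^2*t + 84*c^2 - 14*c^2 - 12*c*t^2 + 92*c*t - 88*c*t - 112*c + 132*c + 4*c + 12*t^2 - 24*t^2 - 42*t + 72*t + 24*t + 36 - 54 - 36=-8*c^3 + c^2*(70 - 50*t) + c*(-12*t^2 + 4*t + 24) - 12*t^2 + 54*t - 54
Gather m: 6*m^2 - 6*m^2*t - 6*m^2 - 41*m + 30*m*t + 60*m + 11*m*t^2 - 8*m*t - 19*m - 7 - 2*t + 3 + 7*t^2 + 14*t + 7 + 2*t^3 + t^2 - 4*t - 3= -6*m^2*t + m*(11*t^2 + 22*t) + 2*t^3 + 8*t^2 + 8*t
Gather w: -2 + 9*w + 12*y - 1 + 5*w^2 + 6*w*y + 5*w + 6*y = 5*w^2 + w*(6*y + 14) + 18*y - 3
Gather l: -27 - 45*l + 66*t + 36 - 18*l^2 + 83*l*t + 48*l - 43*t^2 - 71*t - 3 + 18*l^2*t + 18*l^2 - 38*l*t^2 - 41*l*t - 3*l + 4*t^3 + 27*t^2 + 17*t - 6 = 18*l^2*t + l*(-38*t^2 + 42*t) + 4*t^3 - 16*t^2 + 12*t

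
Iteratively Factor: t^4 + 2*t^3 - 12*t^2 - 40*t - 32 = (t - 4)*(t^3 + 6*t^2 + 12*t + 8) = (t - 4)*(t + 2)*(t^2 + 4*t + 4) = (t - 4)*(t + 2)^2*(t + 2)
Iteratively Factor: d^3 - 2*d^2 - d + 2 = (d - 1)*(d^2 - d - 2) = (d - 1)*(d + 1)*(d - 2)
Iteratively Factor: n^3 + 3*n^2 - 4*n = (n + 4)*(n^2 - n) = (n - 1)*(n + 4)*(n)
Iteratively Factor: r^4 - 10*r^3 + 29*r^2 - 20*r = (r)*(r^3 - 10*r^2 + 29*r - 20) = r*(r - 4)*(r^2 - 6*r + 5) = r*(r - 4)*(r - 1)*(r - 5)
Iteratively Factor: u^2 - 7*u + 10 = (u - 5)*(u - 2)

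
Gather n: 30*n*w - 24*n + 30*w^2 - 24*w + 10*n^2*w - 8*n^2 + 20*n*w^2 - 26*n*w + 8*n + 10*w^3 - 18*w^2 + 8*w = n^2*(10*w - 8) + n*(20*w^2 + 4*w - 16) + 10*w^3 + 12*w^2 - 16*w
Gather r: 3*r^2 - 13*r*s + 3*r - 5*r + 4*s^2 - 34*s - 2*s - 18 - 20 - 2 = 3*r^2 + r*(-13*s - 2) + 4*s^2 - 36*s - 40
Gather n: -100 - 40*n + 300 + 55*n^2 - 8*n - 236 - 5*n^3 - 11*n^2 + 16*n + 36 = -5*n^3 + 44*n^2 - 32*n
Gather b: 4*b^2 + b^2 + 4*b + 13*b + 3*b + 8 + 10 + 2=5*b^2 + 20*b + 20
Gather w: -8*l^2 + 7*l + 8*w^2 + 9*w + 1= -8*l^2 + 7*l + 8*w^2 + 9*w + 1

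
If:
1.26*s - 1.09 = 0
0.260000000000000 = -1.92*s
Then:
No Solution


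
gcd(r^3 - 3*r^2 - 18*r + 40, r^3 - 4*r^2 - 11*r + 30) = r^2 - 7*r + 10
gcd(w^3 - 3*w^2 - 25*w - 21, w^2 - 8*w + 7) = w - 7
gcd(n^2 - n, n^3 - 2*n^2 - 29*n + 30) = n - 1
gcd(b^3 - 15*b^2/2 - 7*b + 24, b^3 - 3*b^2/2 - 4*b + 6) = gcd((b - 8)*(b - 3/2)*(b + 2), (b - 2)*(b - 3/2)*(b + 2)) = b^2 + b/2 - 3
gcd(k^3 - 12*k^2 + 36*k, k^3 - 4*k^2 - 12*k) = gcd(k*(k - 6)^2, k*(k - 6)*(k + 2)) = k^2 - 6*k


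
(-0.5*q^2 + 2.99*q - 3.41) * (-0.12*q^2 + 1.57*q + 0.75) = 0.06*q^4 - 1.1438*q^3 + 4.7285*q^2 - 3.1112*q - 2.5575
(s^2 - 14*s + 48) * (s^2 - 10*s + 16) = s^4 - 24*s^3 + 204*s^2 - 704*s + 768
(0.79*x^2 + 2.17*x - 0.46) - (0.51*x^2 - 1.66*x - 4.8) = 0.28*x^2 + 3.83*x + 4.34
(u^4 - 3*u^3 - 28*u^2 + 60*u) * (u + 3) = u^5 - 37*u^3 - 24*u^2 + 180*u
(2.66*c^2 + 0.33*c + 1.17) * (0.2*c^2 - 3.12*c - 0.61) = 0.532*c^4 - 8.2332*c^3 - 2.4182*c^2 - 3.8517*c - 0.7137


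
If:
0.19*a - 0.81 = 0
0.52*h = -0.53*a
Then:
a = 4.26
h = -4.35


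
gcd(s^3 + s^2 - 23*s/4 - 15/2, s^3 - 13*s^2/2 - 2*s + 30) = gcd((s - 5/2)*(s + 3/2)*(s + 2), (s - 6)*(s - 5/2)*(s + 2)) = s^2 - s/2 - 5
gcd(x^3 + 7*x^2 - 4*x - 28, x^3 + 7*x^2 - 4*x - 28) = x^3 + 7*x^2 - 4*x - 28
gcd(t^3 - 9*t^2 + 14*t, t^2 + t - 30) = 1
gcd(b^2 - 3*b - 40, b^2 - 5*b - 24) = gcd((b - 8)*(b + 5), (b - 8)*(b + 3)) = b - 8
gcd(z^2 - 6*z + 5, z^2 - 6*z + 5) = z^2 - 6*z + 5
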